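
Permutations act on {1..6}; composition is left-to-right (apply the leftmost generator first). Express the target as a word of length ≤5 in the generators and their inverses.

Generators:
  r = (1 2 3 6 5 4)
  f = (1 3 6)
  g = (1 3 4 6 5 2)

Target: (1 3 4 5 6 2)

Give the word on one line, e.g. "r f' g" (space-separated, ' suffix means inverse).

  after f: (1 3 6)
  after f: (1 6 3)
  after r': (1 3 4 5 6 2)

f f r'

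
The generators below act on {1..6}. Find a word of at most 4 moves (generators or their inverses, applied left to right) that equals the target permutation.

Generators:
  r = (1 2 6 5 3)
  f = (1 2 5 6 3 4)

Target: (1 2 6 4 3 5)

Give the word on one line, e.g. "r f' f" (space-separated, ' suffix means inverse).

  after r': (1 3 5 6 2)
  after r': (1 5 2 3 6)
  after f': (1 2 6 4 3 5)

r' r' f'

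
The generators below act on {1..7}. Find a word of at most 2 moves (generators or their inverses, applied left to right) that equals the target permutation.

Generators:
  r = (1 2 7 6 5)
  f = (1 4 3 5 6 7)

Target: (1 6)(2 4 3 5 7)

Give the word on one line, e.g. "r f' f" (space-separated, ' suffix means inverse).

  after r': (1 5 6 7 2)
  after f: (1 6)(2 4 3 5 7)

r' f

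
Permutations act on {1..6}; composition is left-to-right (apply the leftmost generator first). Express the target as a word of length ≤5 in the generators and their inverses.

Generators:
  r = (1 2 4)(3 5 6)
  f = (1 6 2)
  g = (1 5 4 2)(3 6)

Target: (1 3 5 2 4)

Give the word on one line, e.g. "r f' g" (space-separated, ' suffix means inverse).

  after g: (1 5 4 2)(3 6)
  after r: (1 6 5)
  after r: (1 3 5 2 4)

g r r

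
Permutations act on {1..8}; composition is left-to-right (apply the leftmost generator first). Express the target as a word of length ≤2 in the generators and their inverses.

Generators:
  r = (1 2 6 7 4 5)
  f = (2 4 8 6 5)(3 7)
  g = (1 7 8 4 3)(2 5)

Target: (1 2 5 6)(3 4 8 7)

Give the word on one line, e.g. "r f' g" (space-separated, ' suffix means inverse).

  after f: (2 4 8 6 5)(3 7)
  after r: (1 2 5 6)(3 4 8 7)

f r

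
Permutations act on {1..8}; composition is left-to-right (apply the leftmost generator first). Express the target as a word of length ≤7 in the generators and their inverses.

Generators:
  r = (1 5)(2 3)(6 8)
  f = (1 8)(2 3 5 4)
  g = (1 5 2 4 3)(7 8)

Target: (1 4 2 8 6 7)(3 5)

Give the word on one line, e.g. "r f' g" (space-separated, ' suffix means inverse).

  after g': (1 3 4 2 5)(7 8)
  after g': (1 4 5 3 2)
  after r: (1 4)(2 5)(6 8)
  after g': (1 2)(3 4)(6 7 8)
  after f': (1 4 2 8 6 7)(3 5)

g' g' r g' f'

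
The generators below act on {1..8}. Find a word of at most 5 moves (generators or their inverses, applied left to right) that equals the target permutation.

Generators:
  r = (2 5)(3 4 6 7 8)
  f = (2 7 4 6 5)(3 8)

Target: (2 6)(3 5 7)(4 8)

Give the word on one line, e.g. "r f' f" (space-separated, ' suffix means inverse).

f r' f' r

  after f: (2 7 4 6 5)(3 8)
  after r': (2 6)(3 7)
  after f': (2 4 7 8 3)(5 6)
  after r: (2 6)(3 5 7)(4 8)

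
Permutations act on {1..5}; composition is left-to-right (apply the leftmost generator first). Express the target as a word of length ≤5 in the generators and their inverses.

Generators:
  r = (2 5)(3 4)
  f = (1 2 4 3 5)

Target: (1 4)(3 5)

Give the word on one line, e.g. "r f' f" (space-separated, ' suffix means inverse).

f f r f'

  after f: (1 2 4 3 5)
  after f: (1 4 5 2 3)
  after r: (1 3)(2 4)
  after f': (1 4)(3 5)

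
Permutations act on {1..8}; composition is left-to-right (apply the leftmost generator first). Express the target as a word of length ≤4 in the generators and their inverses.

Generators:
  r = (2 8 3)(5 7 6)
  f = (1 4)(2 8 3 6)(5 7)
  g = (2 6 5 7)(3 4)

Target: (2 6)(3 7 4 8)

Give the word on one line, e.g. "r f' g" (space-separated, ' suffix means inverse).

  after r: (2 8 3)(5 7 6)
  after g': (2 8 4 3 7)
  after r': (3 5 6 7)(4 8)
  after g: (2 6)(3 7 4 8)

r g' r' g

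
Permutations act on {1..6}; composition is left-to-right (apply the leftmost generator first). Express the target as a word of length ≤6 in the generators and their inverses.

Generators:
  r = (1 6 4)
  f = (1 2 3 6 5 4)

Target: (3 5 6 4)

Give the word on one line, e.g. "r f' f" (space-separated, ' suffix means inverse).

r' f' f' r f

  after r': (1 4 6)
  after f': (1 5 6 4 3 2)
  after f': (1 6 5 3)(2 4)
  after r: (1 4 2)(3 6 5)
  after f: (3 5 6 4)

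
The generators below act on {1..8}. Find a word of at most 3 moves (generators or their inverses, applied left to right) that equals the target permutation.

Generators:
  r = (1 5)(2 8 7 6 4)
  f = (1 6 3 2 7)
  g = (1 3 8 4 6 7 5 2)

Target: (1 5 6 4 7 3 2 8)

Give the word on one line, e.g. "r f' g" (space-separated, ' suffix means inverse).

  after r: (1 5)(2 8 7 6 4)
  after f: (1 5 6 4 7 3 2 8)

r f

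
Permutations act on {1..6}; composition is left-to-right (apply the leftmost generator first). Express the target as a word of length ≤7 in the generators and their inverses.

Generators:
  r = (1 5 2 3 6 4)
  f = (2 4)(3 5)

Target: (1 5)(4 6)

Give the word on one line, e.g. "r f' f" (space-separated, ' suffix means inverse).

  after f': (2 4)(3 5)
  after r': (1 4 5 2 6 3)
  after f': (1 2 6 5 4 3)
  after r: (1 3 5)(2 4 6)
  after f': (1 5)(4 6)

f' r' f' r f'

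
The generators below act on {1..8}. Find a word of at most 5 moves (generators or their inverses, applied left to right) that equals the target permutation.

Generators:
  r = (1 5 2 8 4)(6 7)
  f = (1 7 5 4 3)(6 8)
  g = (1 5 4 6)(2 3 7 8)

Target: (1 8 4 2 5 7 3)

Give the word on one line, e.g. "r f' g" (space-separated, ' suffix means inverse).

r' g f'

  after r': (1 4 8 2 5)(6 7)
  after g: (1 6 8 3 7)(2 4)
  after f': (1 8 4 2 5 7 3)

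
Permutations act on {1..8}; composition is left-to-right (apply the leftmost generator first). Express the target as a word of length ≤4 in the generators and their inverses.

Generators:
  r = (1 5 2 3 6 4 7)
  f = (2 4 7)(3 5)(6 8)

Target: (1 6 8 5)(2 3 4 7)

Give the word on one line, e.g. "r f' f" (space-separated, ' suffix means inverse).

f' r' r' r'

  after f': (2 7 4)(3 5)(6 8)
  after r': (1 7 6 8 3)(2 4 5)
  after r': (1 4)(2 6 8)(3 7)
  after r': (1 6 8 5)(2 3 4 7)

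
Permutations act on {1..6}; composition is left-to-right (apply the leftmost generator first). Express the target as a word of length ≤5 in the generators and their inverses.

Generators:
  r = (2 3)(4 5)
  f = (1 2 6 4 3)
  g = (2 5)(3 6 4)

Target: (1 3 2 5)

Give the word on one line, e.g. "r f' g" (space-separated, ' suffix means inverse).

g f' r' r'

  after g: (2 5)(3 6 4)
  after f': (1 3 2 5)
  after r': (1 2 4 5)
  after r': (1 3 2 5)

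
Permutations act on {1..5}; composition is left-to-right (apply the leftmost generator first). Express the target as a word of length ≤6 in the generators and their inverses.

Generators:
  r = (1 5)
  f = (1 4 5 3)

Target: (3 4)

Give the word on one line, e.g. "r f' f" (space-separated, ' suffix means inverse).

r f' r' r' f'

  after r: (1 5)
  after f': (1 4)(3 5)
  after r': (1 4 5 3)
  after r': (1 4)(3 5)
  after f': (3 4)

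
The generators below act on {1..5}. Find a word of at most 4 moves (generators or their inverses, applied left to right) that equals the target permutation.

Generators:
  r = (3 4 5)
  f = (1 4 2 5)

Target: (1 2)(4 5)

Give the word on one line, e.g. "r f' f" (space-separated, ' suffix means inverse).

f f

  after f: (1 4 2 5)
  after f: (1 2)(4 5)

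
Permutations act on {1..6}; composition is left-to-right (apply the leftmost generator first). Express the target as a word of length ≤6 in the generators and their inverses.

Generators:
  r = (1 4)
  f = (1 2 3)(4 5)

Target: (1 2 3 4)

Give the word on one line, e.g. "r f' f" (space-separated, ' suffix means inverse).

f' r' r' f' r'

  after f': (1 3 2)(4 5)
  after r': (1 3 2 4 5)
  after r': (1 3 2)(4 5)
  after f': (1 2 3)
  after r': (1 2 3 4)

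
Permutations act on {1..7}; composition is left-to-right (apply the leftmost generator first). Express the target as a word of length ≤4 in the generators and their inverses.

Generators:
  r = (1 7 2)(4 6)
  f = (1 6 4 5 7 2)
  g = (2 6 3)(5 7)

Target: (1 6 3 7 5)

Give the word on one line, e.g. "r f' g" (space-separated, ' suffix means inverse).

  after g': (2 3 6)(5 7)
  after r: (1 7 5 2 3 4 6)
  after f: (1 2 3 5)
  after g: (1 6 3 7 5)

g' r f g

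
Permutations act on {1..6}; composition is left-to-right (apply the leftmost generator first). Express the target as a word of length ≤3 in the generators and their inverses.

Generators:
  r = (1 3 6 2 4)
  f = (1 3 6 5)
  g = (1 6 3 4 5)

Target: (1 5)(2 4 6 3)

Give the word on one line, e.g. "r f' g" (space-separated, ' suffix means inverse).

  after g': (1 5 4 3 6)
  after r: (1 5)(2 4 6 3)

g' r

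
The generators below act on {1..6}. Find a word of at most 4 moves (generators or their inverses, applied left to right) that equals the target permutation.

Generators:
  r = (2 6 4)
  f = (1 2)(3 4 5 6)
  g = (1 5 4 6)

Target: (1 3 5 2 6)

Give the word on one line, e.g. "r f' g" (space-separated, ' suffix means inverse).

g' f g'

  after g': (1 6 4 5)
  after f: (1 3 4 6 5 2)
  after g': (1 3 5 2 6)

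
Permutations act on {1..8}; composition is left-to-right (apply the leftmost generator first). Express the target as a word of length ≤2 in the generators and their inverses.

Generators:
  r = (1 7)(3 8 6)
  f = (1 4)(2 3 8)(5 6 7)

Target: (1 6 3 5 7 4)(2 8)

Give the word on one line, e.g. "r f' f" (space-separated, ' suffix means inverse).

r' f'

  after r': (1 7)(3 6 8)
  after f': (1 6 3 5 7 4)(2 8)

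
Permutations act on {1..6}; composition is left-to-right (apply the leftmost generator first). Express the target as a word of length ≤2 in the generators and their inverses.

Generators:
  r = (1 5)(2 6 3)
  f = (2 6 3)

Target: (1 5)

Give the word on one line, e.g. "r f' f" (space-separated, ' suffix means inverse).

  after r': (1 5)(2 3 6)
  after f: (1 5)

r' f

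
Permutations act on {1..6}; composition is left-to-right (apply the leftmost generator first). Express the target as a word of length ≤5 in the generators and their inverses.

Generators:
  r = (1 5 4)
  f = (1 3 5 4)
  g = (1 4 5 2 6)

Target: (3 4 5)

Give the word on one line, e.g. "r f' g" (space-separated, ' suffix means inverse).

r f' f'

  after r: (1 5 4)
  after f': (1 3)
  after f': (3 4 5)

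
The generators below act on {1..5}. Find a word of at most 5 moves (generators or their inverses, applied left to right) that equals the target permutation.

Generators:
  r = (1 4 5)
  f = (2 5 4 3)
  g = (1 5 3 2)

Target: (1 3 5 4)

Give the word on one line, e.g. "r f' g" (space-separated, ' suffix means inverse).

  after g: (1 5 3 2)
  after f': (1 2)(4 5)
  after g': (1 3 5 4)

g f' g'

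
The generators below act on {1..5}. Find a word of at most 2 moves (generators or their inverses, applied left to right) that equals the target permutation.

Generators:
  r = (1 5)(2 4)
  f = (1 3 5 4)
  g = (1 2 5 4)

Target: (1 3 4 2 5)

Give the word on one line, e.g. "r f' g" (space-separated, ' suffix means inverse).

  after f: (1 3 5 4)
  after g: (1 3 4 2 5)

f g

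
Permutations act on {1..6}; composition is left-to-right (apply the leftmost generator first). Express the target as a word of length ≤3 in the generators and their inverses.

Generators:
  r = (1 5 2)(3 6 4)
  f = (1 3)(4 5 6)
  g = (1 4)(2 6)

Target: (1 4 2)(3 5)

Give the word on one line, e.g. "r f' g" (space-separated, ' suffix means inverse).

  after g: (1 4)(2 6)
  after r': (1 6 5)(2 3 4)
  after f: (1 4 2)(3 5)

g r' f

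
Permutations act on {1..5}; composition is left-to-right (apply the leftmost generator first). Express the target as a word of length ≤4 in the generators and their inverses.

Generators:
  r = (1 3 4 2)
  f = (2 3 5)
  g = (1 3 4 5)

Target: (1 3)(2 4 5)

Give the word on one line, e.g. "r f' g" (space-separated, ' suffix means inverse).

r g' g' f'

  after r: (1 3 4 2)
  after g': (2 5 4)
  after g': (1 5 3)(2 4)
  after f': (1 3)(2 4 5)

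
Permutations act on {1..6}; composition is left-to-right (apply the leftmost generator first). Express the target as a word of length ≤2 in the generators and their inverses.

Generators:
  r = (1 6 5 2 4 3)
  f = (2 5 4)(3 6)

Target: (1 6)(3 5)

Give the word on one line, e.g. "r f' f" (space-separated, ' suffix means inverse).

  after r': (1 3 4 2 5 6)
  after f': (1 6)(3 5)

r' f'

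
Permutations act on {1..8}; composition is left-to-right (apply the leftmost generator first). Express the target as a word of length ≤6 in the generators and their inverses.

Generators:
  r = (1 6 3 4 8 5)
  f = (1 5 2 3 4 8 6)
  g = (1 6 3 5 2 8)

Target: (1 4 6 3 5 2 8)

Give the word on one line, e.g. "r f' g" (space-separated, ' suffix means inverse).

  after r': (1 5 8 4 3 6)
  after r': (1 8 3)(4 6 5)
  after f': (1 4 8 2 5 3 6)
  after g: (1 4)
  after g: (1 4 6 3 5 2 8)

r' r' f' g g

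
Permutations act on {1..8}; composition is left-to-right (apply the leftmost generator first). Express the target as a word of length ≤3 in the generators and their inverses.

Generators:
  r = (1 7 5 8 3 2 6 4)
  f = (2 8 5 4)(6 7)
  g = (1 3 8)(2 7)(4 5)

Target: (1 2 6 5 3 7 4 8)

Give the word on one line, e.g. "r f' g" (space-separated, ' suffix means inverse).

r g'

  after r: (1 7 5 8 3 2 6 4)
  after g': (1 2 6 5 3 7 4 8)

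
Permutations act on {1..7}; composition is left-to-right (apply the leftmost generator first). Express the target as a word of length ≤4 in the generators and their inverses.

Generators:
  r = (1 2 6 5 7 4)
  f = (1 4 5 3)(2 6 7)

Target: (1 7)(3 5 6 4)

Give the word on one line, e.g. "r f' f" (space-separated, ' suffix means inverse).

r f'

  after r: (1 2 6 5 7 4)
  after f': (1 7)(3 5 6 4)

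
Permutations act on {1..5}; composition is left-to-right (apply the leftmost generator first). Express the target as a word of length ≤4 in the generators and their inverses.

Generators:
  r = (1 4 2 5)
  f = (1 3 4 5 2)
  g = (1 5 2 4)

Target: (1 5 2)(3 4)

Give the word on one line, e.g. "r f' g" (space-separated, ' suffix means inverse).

  after f': (1 2 5 4 3)
  after g': (1 5 2)(3 4)

f' g'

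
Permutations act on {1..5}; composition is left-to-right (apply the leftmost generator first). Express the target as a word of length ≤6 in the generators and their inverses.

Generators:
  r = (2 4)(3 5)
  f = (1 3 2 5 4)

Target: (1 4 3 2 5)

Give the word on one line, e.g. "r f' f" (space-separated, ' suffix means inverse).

  after r: (2 4)(3 5)
  after f': (1 4 3 2 5)
  after r: (1 2 3 4 5)
  after r: (1 4 3 2 5)

r f' r r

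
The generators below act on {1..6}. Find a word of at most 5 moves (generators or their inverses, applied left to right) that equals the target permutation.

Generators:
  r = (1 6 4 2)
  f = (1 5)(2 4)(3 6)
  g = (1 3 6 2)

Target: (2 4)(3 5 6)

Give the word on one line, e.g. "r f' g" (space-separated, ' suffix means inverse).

g' g' r f' r

  after g': (1 2 6 3)
  after g': (1 6)(2 3)
  after r: (1 4 2 3)
  after f': (1 2 6 3 5)
  after r: (2 4)(3 5 6)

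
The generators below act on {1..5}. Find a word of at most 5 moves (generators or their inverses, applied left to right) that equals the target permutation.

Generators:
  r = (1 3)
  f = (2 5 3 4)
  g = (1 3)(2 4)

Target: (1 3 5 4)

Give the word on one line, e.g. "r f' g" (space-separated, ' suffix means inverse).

  after f': (2 4 3 5)
  after g: (1 3 5 4)
  after r: (3 5 4)
  after r: (1 3 5 4)

f' g r r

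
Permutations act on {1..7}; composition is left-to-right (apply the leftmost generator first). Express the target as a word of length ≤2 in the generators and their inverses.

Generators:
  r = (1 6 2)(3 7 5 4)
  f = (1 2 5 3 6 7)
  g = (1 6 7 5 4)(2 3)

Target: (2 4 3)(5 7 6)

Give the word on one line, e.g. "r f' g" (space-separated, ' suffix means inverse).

f r

  after f: (1 2 5 3 6 7)
  after r: (2 4 3)(5 7 6)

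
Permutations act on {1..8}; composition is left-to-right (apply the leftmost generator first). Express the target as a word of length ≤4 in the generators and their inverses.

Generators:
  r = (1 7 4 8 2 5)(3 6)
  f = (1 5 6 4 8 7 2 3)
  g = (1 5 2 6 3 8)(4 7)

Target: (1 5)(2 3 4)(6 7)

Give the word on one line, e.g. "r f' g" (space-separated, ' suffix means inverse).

  after f': (1 3 2 7 8 4 6 5)
  after r': (1 6 2)(3 8 7 4)
  after f': (1 5)(2 3 4)(6 7)

f' r' f'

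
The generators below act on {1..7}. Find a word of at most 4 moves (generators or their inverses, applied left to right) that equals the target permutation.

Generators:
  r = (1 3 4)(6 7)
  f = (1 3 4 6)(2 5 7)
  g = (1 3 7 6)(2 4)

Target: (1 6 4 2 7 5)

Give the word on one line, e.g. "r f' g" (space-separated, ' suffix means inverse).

f r f

  after f: (1 3 4 6)(2 5 7)
  after r: (1 4 7 2 5 6 3)
  after f: (1 6 4 2 7 5)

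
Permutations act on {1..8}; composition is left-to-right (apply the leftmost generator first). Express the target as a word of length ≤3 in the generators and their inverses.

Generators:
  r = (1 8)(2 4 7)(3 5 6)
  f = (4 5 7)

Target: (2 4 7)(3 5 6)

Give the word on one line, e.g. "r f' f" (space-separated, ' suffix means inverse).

r' r'

  after r': (1 8)(2 7 4)(3 6 5)
  after r': (2 4 7)(3 5 6)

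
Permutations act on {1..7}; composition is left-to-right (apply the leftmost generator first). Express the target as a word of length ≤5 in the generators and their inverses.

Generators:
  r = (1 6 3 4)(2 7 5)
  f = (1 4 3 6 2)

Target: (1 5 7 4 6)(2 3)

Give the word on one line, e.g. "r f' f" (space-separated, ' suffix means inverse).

  after f': (1 2 6 3 4)
  after r': (1 5 7 2)
  after f: (1 5 7)(2 4 3 6)
  after f: (1 5 7 4 6)(2 3)

f' r' f f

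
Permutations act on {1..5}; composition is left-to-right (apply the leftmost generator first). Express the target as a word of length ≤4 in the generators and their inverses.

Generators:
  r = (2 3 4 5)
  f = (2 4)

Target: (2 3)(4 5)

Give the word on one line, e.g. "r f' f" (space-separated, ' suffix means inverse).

f' r r r

  after f': (2 4)
  after r: (2 5)(3 4)
  after r: (3 5)
  after r: (2 3)(4 5)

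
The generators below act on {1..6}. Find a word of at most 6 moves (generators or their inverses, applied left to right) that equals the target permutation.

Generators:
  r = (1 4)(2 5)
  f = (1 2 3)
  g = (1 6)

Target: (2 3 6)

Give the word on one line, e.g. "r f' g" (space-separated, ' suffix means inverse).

  after g: (1 6)
  after f': (1 6 3 2)
  after f': (1 6 2 3)
  after g': (2 3 6)

g f' f' g'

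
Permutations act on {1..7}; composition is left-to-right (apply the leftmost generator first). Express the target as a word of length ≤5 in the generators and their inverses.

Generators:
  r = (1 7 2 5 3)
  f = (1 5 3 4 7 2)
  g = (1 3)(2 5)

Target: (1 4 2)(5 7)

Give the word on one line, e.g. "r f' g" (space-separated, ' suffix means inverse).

g' f g g r

  after g': (1 3)(2 5)
  after f: (1 4 7 2 3 5)
  after g: (1 4 7 5 3 2)
  after g: (1 4 7 2 3 5)
  after r: (1 4 2)(5 7)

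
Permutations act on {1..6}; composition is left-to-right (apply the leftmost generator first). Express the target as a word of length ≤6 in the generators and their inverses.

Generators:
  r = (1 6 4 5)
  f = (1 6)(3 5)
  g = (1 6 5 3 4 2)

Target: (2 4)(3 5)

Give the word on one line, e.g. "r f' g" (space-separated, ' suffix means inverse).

r f g g r

  after r: (1 6 4 5)
  after f: (3 5 6 4)
  after g: (1 6 2)
  after g: (1 5 3 4 2 6)
  after r: (2 4)(3 5)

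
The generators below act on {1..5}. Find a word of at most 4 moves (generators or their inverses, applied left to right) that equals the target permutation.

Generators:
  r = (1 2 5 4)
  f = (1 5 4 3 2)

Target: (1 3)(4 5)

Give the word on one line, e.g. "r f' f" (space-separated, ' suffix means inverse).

  after f': (1 2 3 4 5)
  after f': (1 3 5 2 4)
  after r: (1 3 4 2)
  after r: (1 3)(4 5)

f' f' r r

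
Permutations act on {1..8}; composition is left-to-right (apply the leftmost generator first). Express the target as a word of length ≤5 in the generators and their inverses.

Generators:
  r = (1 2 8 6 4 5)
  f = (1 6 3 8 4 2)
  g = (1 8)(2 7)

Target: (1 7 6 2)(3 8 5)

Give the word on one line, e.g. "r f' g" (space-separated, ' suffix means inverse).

r g f' r'

  after r: (1 2 8 6 4 5)
  after g: (1 7 2)(4 5 8 6)
  after f': (1 7 4 5 3 6 8)
  after r': (1 7 6 2)(3 8 5)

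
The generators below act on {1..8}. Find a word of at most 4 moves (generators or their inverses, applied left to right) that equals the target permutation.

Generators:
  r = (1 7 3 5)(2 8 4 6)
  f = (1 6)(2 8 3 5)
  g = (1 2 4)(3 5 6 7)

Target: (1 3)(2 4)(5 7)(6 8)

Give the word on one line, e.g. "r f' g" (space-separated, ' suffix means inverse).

r' r'

  after r': (1 5 3 7)(2 6 4 8)
  after r': (1 3)(2 4)(5 7)(6 8)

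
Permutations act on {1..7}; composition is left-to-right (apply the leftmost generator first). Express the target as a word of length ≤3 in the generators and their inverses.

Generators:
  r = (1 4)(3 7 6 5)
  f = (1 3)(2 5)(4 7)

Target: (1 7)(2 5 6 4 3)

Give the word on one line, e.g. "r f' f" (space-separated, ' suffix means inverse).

  after r': (1 4)(3 5 6 7)
  after f: (1 7)(2 5 6 4 3)

r' f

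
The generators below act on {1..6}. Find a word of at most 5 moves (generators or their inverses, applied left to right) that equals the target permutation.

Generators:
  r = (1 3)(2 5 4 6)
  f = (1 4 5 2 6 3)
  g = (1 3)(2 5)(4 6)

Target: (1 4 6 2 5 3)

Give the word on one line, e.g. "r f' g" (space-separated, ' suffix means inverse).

r' g' r g' f

  after r': (1 3)(2 6 4 5)
  after g': (2 4)
  after r: (1 3)(2 6)(4 5)
  after g': (2 4)(5 6)
  after f: (1 4 6 2 5 3)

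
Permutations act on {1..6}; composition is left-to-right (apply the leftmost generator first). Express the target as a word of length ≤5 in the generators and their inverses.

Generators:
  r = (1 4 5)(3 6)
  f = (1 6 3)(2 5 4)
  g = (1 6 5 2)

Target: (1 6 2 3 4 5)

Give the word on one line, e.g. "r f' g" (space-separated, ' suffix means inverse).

g' r g f

  after g': (1 2 5 6)
  after r: (1 2)(3 6 4 5)
  after g: (2 6 4)(3 5)
  after f: (1 6 2 3 4 5)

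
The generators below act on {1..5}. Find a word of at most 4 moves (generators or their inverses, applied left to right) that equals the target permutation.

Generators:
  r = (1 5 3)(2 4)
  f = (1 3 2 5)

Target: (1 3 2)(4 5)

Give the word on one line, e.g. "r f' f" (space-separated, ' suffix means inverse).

  after f': (1 5 2 3)
  after r': (2 5 4)
  after f: (1 3 2)(4 5)

f' r' f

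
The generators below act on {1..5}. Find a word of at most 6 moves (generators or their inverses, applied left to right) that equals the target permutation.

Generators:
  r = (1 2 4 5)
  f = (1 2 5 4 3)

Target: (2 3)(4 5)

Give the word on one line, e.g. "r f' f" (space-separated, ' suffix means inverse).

f' r' f f r'

  after f': (1 3 4 5 2)
  after r': (1 3 2 5)
  after f: (2 4 3 5)
  after f: (1 2 3 4)
  after r': (2 3)(4 5)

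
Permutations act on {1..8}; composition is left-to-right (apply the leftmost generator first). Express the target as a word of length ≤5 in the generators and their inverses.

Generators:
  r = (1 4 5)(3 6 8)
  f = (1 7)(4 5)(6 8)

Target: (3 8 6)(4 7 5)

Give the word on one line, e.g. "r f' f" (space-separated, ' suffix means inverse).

f' r' r' f'

  after f': (1 7)(4 5)(6 8)
  after r': (1 7 5)(3 8)
  after r': (1 7 4)(3 6)
  after f': (3 8 6)(4 7 5)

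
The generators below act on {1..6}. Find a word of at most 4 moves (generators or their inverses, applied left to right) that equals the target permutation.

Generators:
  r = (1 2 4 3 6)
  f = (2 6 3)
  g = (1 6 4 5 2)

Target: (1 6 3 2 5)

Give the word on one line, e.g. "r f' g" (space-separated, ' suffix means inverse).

r g r'

  after r: (1 2 4 3 6)
  after g: (2 5)(3 4)
  after r': (1 6 3 2 5)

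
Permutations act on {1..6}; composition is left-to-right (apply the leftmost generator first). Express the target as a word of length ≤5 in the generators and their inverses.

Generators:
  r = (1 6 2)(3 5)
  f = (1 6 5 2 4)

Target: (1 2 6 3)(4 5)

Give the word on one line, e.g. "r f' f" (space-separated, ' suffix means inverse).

  after r: (1 6 2)(3 5)
  after f': (2 4)(3 6 5)
  after r: (1 6 3 2 4)
  after f: (1 5 2)(3 4 6)
  after f: (1 2 6 3)(4 5)

r f' r f f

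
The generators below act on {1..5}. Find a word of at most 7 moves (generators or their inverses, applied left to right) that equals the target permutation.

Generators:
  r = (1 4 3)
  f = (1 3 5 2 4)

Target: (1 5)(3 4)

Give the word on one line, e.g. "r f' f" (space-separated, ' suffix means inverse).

r' f' r r f

  after r': (1 3 4)
  after f': (2 5 3)
  after r: (1 4 3 2 5)
  after r: (1 3 2 5 4)
  after f: (1 5)(3 4)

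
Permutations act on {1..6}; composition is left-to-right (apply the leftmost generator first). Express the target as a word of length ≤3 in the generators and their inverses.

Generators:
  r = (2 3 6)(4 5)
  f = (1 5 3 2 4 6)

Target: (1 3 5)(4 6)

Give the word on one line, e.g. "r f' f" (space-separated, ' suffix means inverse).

f' r r

  after f': (1 6 4 2 3 5)
  after r: (1 2 6 5)(3 4)
  after r: (1 3 5)(4 6)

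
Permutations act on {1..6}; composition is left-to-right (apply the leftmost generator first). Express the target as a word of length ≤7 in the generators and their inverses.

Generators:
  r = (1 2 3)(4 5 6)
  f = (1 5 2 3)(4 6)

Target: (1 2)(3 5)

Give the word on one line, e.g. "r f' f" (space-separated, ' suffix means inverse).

  after f': (1 3 2 5)(4 6)
  after f': (1 2)(3 5)
  after r': (2 3 4 6 5)
  after r': (1 3 6 4 5)
  after r': (1 2)(3 5)

f' f' r' r' r'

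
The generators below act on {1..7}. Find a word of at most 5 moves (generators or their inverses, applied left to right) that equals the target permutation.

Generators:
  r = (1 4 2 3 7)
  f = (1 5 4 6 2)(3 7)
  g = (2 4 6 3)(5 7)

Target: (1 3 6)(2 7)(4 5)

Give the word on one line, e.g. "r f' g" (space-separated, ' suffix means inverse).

  after f: (1 5 4 6 2)(3 7)
  after r: (1 5 2 4 6 3)
  after r: (1 5 3 4 6 7)
  after g': (1 7)(2 3)(5 6)
  after f': (1 3 6)(2 7)(4 5)

f r r g' f'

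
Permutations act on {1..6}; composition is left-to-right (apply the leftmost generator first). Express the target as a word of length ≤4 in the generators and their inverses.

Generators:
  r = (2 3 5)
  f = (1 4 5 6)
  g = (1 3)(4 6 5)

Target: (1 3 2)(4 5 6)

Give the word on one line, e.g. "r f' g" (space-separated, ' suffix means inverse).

  after r': (2 5 3)
  after g: (1 3 2 4 6 5)
  after f': (1 3 2)(4 5 6)

r' g f'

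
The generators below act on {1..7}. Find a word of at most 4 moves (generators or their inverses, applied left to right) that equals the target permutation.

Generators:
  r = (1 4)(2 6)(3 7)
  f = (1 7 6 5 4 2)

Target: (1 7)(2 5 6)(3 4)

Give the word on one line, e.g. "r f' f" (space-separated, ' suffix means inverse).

  after f: (1 7 6 5 4 2)
  after r: (1 3 7 2 4 6 5)
  after f': (1 3)(2 5)(4 7)
  after r': (1 7)(2 5 6)(3 4)

f r f' r'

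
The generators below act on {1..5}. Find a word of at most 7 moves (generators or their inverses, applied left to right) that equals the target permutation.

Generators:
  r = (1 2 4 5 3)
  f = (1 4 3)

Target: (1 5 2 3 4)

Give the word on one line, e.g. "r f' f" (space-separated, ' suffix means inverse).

  after r': (1 3 5 4 2)
  after f: (2 4)(3 5)
  after f: (1 4 2 3 5)
  after f: (1 3 5 4 2)
  after r': (1 5 2 3 4)

r' f f f r'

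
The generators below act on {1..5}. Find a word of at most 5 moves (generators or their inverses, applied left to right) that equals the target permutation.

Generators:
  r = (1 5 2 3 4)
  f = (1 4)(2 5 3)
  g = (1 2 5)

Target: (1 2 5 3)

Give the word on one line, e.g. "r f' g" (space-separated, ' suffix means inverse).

  after g: (1 2 5)
  after f': (1 3 5 4)
  after r': (1 2 5 3)

g f' r'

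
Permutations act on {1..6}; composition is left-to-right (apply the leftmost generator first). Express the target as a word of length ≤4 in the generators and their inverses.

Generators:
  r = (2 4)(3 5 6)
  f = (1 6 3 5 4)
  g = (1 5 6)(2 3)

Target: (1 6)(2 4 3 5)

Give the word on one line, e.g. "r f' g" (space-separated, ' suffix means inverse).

  after r': (2 4)(3 6 5)
  after g': (1 6)(2 4 3 5)

r' g'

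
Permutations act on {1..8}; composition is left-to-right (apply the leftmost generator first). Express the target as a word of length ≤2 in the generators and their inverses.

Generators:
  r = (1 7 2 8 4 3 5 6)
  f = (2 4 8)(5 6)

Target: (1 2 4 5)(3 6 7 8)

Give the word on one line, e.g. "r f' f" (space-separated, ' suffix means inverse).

  after r: (1 7 2 8 4 3 5 6)
  after r: (1 2 4 5)(3 6 7 8)

r r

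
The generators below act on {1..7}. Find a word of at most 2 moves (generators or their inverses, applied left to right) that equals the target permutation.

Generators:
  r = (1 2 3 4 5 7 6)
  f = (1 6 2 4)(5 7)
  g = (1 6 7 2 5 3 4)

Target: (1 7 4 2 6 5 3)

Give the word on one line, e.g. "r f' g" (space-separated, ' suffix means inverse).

  after r': (1 6 7 5 4 3 2)
  after r': (1 7 4 2 6 5 3)

r' r'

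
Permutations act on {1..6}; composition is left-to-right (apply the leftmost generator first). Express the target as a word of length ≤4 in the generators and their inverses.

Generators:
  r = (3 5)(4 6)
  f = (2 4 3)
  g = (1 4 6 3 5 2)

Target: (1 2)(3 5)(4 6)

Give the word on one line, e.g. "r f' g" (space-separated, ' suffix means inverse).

g f'

  after g: (1 4 6 3 5 2)
  after f': (1 2)(3 5)(4 6)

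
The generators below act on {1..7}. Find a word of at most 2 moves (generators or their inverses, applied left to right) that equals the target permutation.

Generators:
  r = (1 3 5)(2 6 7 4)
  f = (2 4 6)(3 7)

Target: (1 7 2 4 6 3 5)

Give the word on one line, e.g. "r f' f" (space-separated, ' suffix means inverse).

r f'

  after r: (1 3 5)(2 6 7 4)
  after f': (1 7 2 4 6 3 5)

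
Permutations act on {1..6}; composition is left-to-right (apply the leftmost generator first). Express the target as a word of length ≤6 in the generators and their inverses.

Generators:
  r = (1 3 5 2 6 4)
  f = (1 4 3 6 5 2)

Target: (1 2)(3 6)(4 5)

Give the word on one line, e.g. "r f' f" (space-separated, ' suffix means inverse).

  after f: (1 4 3 6 5 2)
  after r: (2 3 4 5 6)
  after r: (1 3)(2 5 4)
  after r: (1 5)(4 6)
  after f: (1 2)(3 6)(4 5)

f r r r f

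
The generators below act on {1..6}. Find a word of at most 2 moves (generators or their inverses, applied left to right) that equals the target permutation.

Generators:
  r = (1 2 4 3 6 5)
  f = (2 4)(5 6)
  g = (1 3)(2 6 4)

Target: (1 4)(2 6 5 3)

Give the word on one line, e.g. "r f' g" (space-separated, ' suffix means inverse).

  after r: (1 2 4 3 6 5)
  after g': (1 4)(2 6 5 3)

r g'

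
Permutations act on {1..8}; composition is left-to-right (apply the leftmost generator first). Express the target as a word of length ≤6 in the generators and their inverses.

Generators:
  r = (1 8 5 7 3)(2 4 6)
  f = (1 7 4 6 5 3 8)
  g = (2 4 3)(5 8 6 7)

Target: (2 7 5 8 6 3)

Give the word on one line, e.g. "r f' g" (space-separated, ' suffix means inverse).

  after f': (1 8 3 5 6 4 7)
  after g: (1 6 3 8 2 4 5 7)
  after g: (1 7)(2 3 6)(4 8)
  after f': (2 5 6)(3 4)(7 8)
  after g': (2 7 5 8 6 3)

f' g g f' g'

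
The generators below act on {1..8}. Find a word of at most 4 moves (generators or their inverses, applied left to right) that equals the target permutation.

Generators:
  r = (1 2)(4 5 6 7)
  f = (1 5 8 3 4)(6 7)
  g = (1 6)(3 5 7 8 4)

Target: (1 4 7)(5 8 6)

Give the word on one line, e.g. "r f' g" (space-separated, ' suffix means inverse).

  after f: (1 5 8 3 4)(6 7)
  after f: (1 8 4 5 3)
  after f: (1 3 5 4 8)(6 7)
  after g': (1 4 7)(5 8 6)

f f f g'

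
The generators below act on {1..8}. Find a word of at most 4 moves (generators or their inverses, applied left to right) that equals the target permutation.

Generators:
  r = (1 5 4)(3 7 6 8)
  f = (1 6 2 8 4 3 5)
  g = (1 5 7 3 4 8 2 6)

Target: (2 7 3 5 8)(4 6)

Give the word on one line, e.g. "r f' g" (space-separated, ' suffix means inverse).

f' r'

  after f': (1 5 3 4 8 2 6)
  after r': (2 7 3 5 8)(4 6)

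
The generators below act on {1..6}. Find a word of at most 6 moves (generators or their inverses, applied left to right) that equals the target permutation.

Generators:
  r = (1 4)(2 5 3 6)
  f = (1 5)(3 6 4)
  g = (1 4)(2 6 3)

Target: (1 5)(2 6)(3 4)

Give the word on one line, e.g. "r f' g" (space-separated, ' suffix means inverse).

g' f g r

  after g': (1 4)(2 3 6)
  after f: (1 3 4 5)(2 6)
  after g: (1 2 3)(4 5)
  after r: (1 5)(2 6)(3 4)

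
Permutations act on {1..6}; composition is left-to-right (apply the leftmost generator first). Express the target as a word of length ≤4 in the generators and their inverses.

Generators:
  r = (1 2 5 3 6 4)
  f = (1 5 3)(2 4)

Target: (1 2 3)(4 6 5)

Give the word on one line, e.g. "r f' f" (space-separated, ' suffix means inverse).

  after r': (1 4 6 3 5 2)
  after f': (1 2 3)(4 6 5)

r' f'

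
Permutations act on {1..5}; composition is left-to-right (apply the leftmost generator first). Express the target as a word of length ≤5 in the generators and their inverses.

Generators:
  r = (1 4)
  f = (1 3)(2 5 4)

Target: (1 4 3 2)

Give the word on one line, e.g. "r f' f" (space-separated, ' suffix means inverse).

r' f' r' f' f'

  after r': (1 4)
  after f': (1 5 2 4 3)
  after r': (1 5 2)(3 4)
  after f': (1 2 3 5 4)
  after f': (1 4 3 2)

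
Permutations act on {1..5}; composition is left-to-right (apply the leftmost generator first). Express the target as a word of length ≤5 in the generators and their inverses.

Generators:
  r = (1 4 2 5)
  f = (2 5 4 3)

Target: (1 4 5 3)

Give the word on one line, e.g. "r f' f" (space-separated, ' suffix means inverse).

  after f': (2 3 4 5)
  after f': (2 4)(3 5)
  after r: (1 4 5 3)

f' f' r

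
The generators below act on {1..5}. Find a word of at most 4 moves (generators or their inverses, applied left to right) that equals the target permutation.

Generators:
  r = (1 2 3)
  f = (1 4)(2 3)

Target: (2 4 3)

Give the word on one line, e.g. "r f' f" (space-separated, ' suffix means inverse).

f' r f

  after f': (1 4)(2 3)
  after r: (1 4 2)
  after f: (2 4 3)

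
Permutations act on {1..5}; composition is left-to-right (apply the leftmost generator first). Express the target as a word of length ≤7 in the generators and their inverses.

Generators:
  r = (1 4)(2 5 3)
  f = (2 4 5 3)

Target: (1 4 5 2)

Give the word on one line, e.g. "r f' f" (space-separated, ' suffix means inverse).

r' f f r f

  after r': (1 4)(2 3 5)
  after f: (1 5 4)
  after f: (1 3 2 4)
  after r: (1 2)(3 5)
  after f: (1 4 5 2)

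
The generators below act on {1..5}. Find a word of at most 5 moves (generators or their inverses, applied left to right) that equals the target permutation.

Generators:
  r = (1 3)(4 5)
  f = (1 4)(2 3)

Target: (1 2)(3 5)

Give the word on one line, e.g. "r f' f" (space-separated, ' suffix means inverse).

r' f r'

  after r': (1 3)(4 5)
  after f: (1 2 3 4 5)
  after r': (1 2)(3 5)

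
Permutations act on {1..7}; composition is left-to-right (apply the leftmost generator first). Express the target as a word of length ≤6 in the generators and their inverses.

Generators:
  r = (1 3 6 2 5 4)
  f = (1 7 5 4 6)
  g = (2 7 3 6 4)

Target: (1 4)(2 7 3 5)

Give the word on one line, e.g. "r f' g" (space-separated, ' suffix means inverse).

r' g r g' f

  after r': (1 4 5 2 6 3)
  after g: (1 2 4 5 7 3)
  after r: (1 5 7 6 2)
  after g': (1 5 2)(3 7)(4 6)
  after f: (1 4)(2 7 3 5)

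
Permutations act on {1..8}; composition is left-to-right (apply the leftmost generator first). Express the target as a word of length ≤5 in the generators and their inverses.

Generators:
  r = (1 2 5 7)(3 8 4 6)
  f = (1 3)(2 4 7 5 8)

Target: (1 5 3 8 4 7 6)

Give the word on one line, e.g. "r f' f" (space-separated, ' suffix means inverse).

f' r f'

  after f': (1 3)(2 8 5 7 4)
  after r: (1 8 7 6 3 2 4 5)
  after f': (1 5 3 8 4 7 6)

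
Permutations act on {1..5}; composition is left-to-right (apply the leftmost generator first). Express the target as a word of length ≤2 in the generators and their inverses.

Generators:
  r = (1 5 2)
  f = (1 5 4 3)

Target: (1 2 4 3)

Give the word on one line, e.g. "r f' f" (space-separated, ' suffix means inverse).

r' f

  after r': (1 2 5)
  after f: (1 2 4 3)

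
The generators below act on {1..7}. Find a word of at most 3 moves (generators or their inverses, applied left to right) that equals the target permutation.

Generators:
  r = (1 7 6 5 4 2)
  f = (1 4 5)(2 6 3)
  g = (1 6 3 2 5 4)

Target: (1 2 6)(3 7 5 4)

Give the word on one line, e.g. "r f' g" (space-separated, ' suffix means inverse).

  after f': (1 5 4)(2 3 6)
  after r': (1 6 4 2 3 7)
  after f': (1 2 6)(3 7 5 4)

f' r' f'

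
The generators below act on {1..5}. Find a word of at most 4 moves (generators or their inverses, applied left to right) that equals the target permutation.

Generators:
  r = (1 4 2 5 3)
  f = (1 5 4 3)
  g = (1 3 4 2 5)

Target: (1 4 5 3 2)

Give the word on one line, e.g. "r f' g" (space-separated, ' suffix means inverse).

r f f r

  after r: (1 4 2 5 3)
  after f: (1 3 5)(2 4)
  after f: (2 3 4)
  after r: (1 4 5 3 2)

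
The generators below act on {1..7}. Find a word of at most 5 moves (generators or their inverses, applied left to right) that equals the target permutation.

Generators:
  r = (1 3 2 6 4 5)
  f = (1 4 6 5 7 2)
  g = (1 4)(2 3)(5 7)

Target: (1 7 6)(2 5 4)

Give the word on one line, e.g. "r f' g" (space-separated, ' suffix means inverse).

  after f': (1 2 7 5 6 4)
  after f': (1 7 6)(2 5 4)
  after g: (1 5)(2 7 6 4 3)
  after g: (1 7 6)(2 5 4)

f' f' g g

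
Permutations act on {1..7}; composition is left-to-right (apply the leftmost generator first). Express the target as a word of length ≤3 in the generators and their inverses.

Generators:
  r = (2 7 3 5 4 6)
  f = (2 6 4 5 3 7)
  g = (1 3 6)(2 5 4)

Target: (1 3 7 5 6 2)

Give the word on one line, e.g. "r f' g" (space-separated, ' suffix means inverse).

  after r': (2 6 4 5 3 7)
  after g: (1 3 7 5 6 2)

r' g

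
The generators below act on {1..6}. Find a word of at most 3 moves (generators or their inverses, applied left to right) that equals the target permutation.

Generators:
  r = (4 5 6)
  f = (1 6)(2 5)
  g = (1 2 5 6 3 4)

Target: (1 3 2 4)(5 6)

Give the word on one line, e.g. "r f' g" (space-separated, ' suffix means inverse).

g' g' f

  after g': (1 4 3 6 5 2)
  after g': (1 3 5)(2 4 6)
  after f: (1 3 2 4)(5 6)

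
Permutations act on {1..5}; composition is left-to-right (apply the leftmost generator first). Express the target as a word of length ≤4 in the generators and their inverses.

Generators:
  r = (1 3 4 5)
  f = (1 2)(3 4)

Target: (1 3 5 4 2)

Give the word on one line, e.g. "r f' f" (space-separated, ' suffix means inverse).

  after r': (1 5 4 3)
  after r': (1 4)(3 5)
  after f': (1 3 5 4 2)

r' r' f'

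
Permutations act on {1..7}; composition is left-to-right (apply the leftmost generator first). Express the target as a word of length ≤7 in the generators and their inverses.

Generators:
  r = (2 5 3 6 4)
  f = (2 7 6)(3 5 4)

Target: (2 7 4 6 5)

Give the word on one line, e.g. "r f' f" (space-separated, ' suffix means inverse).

  after f: (2 7 6)(3 5 4)
  after r: (2 7 4 6 5)
  after f: (2 6 4)(3 5 7)
  after f: (3 4 7 5 6)
  after f: (2 7 4 6 5)

f r f f f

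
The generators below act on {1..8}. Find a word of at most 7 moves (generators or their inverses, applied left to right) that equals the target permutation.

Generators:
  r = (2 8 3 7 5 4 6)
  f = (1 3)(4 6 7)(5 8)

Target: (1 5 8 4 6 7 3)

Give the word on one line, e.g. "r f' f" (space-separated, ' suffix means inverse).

f r f' f' r'

  after f: (1 3)(4 6 7)(5 8)
  after r: (1 7 6 5 3)(2 8 4)
  after f': (1 6 8 7 4 2 5)
  after f': (1 4 2 8 6 5 3)
  after r': (1 5 8 4 6 7 3)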